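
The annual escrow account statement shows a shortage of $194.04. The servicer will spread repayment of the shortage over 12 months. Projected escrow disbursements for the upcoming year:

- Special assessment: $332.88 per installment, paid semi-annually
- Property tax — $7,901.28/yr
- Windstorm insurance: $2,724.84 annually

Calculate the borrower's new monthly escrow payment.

Special assessment — $332.88 × 2 = $665.76 annually
Property tax — $7,901.28 annually
Windstorm insurance — $2,724.84 annually
Yearly total = $665.76 + $7,901.28 + $2,724.84 = $11,291.88
Per month = $11,291.88 / 12 = $940.99
Monthly shortage recovery: $194.04 ÷ 12 = $16.17
Adjusted monthly = $940.99 + $16.17 = $957.16

$957.16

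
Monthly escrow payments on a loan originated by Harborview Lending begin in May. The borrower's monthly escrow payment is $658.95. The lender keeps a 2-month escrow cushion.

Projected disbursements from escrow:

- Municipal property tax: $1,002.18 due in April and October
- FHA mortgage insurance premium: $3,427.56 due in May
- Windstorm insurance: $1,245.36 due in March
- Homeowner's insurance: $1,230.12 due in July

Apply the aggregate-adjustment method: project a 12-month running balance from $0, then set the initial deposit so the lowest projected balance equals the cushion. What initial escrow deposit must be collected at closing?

Cushion = 2 × $658.95 = $1,317.90
Trial balance (start $0, +$658.95 each month, − disbursements):
  May: +$658.95 − $3,427.56 → -$2,768.61
  Jun: +$658.95 → -$2,109.66
  Jul: +$658.95 − $1,230.12 → -$2,680.83
  Aug: +$658.95 → -$2,021.88
  Sep: +$658.95 → -$1,362.93
  Oct: +$658.95 − $1,002.18 → -$1,706.16
  Nov: +$658.95 → -$1,047.21
  Dec: +$658.95 → -$388.26
  Jan: +$658.95 → $270.69
  Feb: +$658.95 → $929.64
  Mar: +$658.95 − $1,245.36 → $343.23
  Apr: +$658.95 − $1,002.18 → $0.00
Lowest trial balance = -$2,768.61 (May)
Initial deposit = cushion − low point = $1,317.90 − (-$2,768.61) = $4,086.51

$4,086.51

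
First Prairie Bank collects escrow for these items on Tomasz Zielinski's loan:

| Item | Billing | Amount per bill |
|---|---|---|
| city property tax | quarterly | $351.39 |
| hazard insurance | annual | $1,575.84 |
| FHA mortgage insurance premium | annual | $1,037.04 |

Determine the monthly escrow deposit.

$334.87

City property tax = $351.39 × 4 = $1,405.56 per year
Hazard insurance = $1,575.84 per year
FHA mortgage insurance premium = $1,037.04 per year
Yearly total = $1,405.56 + $1,575.84 + $1,037.04 = $4,018.44
Base monthly escrow = $4,018.44 ÷ 12 = $334.87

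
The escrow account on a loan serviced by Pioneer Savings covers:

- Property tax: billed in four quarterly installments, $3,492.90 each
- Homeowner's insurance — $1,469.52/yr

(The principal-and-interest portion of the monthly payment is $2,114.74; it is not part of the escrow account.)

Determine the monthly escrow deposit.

Property tax — $3,492.90 × 4 = $13,971.60/yr
Homeowner's insurance — $1,469.52/yr
Total per year = $13,971.60 + $1,469.52 = $15,441.12
Monthly = $15,441.12 / 12 = $1,286.76

$1,286.76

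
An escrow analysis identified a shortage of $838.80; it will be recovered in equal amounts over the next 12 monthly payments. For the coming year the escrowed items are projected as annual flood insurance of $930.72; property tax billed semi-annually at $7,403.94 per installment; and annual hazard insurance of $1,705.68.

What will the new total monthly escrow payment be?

Flood insurance = $930.72
Property tax = $7,403.94 × 2 = $14,807.88
Hazard insurance = $1,705.68
Yearly total = $930.72 + $14,807.88 + $1,705.68 = $17,444.28
Base monthly escrow = $17,444.28 ÷ 12 = $1,453.69
Shortage per month = $838.80 / 12 = $69.90
New monthly escrow = $1,453.69 + $69.90 = $1,523.59

$1,523.59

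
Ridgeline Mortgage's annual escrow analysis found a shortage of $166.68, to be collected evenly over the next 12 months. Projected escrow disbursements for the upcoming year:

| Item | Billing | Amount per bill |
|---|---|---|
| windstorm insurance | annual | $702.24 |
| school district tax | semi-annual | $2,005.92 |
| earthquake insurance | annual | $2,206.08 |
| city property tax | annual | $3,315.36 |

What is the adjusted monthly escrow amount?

Windstorm insurance: $702.24 per year
School district tax: $2,005.92 × 2 = $4,011.84 per year
Earthquake insurance: $2,206.08 per year
City property tax: $3,315.36 per year
Total annual escrow = $702.24 + $4,011.84 + $2,206.08 + $3,315.36 = $10,235.52
Monthly escrow = $10,235.52 / 12 = $852.96
Monthly shortage recovery: $166.68 ÷ 12 = $13.89
New monthly escrow = $852.96 + $13.89 = $866.85

$866.85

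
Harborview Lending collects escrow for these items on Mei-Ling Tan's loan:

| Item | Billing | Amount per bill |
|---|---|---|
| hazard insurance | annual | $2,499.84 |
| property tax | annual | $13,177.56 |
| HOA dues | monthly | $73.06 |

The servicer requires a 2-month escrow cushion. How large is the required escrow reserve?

Hazard insurance: $2,499.84 annually
Property tax: $13,177.56 annually
HOA dues: $73.06 × 12 = $876.72 annually
Yearly total = $2,499.84 + $13,177.56 + $876.72 = $16,554.12
Base monthly escrow = $16,554.12 ÷ 12 = $1,379.51
Required cushion = 2 × $1,379.51 = $2,759.02

$2,759.02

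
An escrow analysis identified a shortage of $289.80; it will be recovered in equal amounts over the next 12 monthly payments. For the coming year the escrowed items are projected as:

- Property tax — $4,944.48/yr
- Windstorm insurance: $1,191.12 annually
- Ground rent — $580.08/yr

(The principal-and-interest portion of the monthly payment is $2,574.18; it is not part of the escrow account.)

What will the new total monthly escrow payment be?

$583.79

Property tax — $4,944.48/yr
Windstorm insurance — $1,191.12/yr
Ground rent — $580.08/yr
Total annual escrow = $6,715.68
Monthly = $6,715.68 ÷ 12 = $559.64
Shortage spread = $289.80 / 12 = $24.15/mo
New monthly escrow = $559.64 + $24.15 = $583.79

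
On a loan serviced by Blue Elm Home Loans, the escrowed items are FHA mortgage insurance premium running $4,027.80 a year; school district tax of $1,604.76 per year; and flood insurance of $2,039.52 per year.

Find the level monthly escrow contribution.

FHA mortgage insurance premium = $4,027.80 annually
School district tax = $1,604.76 annually
Flood insurance = $2,039.52 annually
Combined annual = $4,027.80 + $1,604.76 + $2,039.52 = $7,672.08
Monthly = $7,672.08 / 12 = $639.34

$639.34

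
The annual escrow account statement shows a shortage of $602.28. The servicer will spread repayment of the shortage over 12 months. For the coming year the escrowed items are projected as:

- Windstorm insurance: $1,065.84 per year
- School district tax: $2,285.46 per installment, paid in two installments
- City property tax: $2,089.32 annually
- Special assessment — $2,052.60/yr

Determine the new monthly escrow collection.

Windstorm insurance — $1,065.84 per year
School district tax — $2,285.46 × 2 = $4,570.92 per year
City property tax — $2,089.32 per year
Special assessment — $2,052.60 per year
Annual escrow total = $1,065.84 + $4,570.92 + $2,089.32 + $2,052.60 = $9,778.68
Base monthly escrow = $9,778.68 ÷ 12 = $814.89
Shortage per month = $602.28 / 12 = $50.19
New monthly escrow = $814.89 + $50.19 = $865.08

$865.08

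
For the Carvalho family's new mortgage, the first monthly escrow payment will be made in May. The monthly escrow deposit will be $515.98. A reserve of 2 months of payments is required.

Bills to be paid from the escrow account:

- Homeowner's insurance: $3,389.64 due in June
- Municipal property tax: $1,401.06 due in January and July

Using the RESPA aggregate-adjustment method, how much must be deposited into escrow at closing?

Cushion = 2 × $515.98 = $1,031.96
Trial balance (start $0, +$515.98 each month, − disbursements):
  May: +$515.98 → $515.98
  Jun: +$515.98 − $3,389.64 → -$2,357.68
  Jul: +$515.98 − $1,401.06 → -$3,242.76
  Aug: +$515.98 → -$2,726.78
  Sep: +$515.98 → -$2,210.80
  Oct: +$515.98 → -$1,694.82
  Nov: +$515.98 → -$1,178.84
  Dec: +$515.98 → -$662.86
  Jan: +$515.98 − $1,401.06 → -$1,547.94
  Feb: +$515.98 → -$1,031.96
  Mar: +$515.98 → -$515.98
  Apr: +$515.98 → $0.00
Lowest trial balance = -$3,242.76 (Jul)
Initial deposit = cushion − low point = $1,031.96 − (-$3,242.76) = $4,274.72

$4,274.72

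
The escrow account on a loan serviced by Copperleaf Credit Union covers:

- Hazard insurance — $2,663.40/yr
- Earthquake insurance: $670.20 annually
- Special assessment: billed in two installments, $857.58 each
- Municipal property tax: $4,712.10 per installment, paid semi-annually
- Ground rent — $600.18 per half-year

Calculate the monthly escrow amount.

$1,306.11

Hazard insurance = $2,663.40
Earthquake insurance = $670.20
Special assessment = $857.58 × 2 = $1,715.16
Municipal property tax = $4,712.10 × 2 = $9,424.20
Ground rent = $600.18 × 2 = $1,200.36
Combined annual = $2,663.40 + $670.20 + $1,715.16 + $9,424.20 + $1,200.36 = $15,673.32
Monthly = $15,673.32 / 12 = $1,306.11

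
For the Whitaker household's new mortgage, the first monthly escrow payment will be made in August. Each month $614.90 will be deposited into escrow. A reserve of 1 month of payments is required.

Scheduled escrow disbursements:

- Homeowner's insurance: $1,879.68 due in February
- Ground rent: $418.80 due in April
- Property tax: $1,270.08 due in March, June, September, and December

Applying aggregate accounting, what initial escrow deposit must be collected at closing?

Cushion = 1 × $614.90 = $614.90
Trial balance (start $0, +$614.90 each month, − disbursements):
  Aug: +$614.90 → $614.90
  Sep: +$614.90 − $1,270.08 → -$40.28
  Oct: +$614.90 → $574.62
  Nov: +$614.90 → $1,189.52
  Dec: +$614.90 − $1,270.08 → $534.34
  Jan: +$614.90 → $1,149.24
  Feb: +$614.90 − $1,879.68 → -$115.54
  Mar: +$614.90 − $1,270.08 → -$770.72
  Apr: +$614.90 − $418.80 → -$574.62
  May: +$614.90 → $40.28
  Jun: +$614.90 − $1,270.08 → -$614.90
  Jul: +$614.90 → $0.00
Lowest trial balance = -$770.72 (Mar)
Initial deposit = cushion − low point = $614.90 − (-$770.72) = $1,385.62

$1,385.62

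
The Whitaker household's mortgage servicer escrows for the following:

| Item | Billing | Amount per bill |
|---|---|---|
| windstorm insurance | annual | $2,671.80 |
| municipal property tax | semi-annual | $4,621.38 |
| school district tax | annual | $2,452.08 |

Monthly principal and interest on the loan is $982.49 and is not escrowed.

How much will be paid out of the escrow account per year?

Windstorm insurance — $2,671.80 annually
Municipal property tax — $4,621.38 × 2 = $9,242.76 annually
School district tax — $2,452.08 annually
Total per year = $2,671.80 + $9,242.76 + $2,452.08 = $14,366.64

$14,366.64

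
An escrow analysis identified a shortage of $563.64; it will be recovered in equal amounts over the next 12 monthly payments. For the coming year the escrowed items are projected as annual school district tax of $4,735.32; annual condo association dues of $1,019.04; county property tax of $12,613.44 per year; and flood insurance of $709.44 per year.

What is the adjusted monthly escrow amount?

School district tax — $4,735.32 per year
Condo association dues — $1,019.04 per year
County property tax — $12,613.44 per year
Flood insurance — $709.44 per year
Total per year = $4,735.32 + $1,019.04 + $12,613.44 + $709.44 = $19,077.24
Monthly escrow = $19,077.24 ÷ 12 = $1,589.77
Shortage per month = $563.64 / 12 = $46.97
New monthly escrow = $1,589.77 + $46.97 = $1,636.74

$1,636.74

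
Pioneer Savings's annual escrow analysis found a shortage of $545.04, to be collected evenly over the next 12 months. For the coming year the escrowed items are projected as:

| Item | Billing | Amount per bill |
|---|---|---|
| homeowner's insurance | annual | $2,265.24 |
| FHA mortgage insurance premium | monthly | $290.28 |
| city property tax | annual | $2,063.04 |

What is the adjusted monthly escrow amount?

Homeowner's insurance — $2,265.24 per year
FHA mortgage insurance premium — $290.28 × 12 = $3,483.36 per year
City property tax — $2,063.04 per year
Combined annual = $7,811.64
Base monthly escrow = $7,811.64 ÷ 12 = $650.97
Shortage per month = $545.04 ÷ 12 = $45.42
New monthly escrow = $650.97 + $45.42 = $696.39

$696.39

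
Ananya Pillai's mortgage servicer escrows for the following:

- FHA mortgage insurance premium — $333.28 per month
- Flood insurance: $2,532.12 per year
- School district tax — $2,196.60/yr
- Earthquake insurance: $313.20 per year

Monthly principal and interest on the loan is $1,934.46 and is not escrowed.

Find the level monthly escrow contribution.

$753.44

FHA mortgage insurance premium — $333.28 × 12 = $3,999.36
Flood insurance — $2,532.12
School district tax — $2,196.60
Earthquake insurance — $313.20
Total per year = $3,999.36 + $2,532.12 + $2,196.60 + $313.20 = $9,041.28
Monthly escrow = $9,041.28 / 12 = $753.44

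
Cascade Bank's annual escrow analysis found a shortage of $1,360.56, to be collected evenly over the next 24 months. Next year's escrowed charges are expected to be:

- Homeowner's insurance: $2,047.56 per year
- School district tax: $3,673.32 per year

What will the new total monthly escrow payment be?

Homeowner's insurance = $2,047.56/yr
School district tax = $3,673.32/yr
Total per year = $2,047.56 + $3,673.32 = $5,720.88
Monthly escrow = $5,720.88 / 12 = $476.74
Monthly shortage recovery: $1,360.56 / 24 = $56.69
New monthly escrow = $476.74 + $56.69 = $533.43

$533.43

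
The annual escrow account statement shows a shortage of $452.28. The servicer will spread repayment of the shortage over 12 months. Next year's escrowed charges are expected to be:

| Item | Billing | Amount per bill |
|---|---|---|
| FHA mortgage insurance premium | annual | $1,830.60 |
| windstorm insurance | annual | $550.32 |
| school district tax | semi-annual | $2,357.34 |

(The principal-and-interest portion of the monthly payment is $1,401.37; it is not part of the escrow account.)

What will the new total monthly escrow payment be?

$628.99

FHA mortgage insurance premium — $1,830.60
Windstorm insurance — $550.32
School district tax — $2,357.34 × 2 = $4,714.68
Combined annual = $7,095.60
Per month = $7,095.60 ÷ 12 = $591.30
Shortage per month = $452.28 / 12 = $37.69
Adjusted monthly = $591.30 + $37.69 = $628.99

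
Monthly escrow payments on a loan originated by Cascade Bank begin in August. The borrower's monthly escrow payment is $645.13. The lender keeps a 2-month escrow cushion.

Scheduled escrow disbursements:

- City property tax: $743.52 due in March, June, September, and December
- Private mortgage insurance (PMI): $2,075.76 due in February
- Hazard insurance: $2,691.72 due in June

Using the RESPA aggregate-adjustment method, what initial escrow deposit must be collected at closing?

Cushion = 2 × $645.13 = $1,290.26
Trial balance (start $0, +$645.13 each month, − disbursements):
  Aug: +$645.13 → $645.13
  Sep: +$645.13 − $743.52 → $546.74
  Oct: +$645.13 → $1,191.87
  Nov: +$645.13 → $1,837.00
  Dec: +$645.13 − $743.52 → $1,738.61
  Jan: +$645.13 → $2,383.74
  Feb: +$645.13 − $2,075.76 → $953.11
  Mar: +$645.13 − $743.52 → $854.72
  Apr: +$645.13 → $1,499.85
  May: +$645.13 → $2,144.98
  Jun: +$645.13 − $3,435.24 → -$645.13
  Jul: +$645.13 → $0.00
Lowest trial balance = -$645.13 (Jun)
Initial deposit = cushion − low point = $1,290.26 − (-$645.13) = $1,935.39

$1,935.39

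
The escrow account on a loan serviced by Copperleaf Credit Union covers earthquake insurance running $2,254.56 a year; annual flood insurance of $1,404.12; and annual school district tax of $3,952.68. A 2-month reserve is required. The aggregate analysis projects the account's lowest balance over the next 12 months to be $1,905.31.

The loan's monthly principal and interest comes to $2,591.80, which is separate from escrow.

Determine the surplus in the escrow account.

Earthquake insurance: $2,254.56
Flood insurance: $1,404.12
School district tax: $3,952.68
Yearly total = $2,254.56 + $1,404.12 + $3,952.68 = $7,611.36
Base monthly escrow = $7,611.36 ÷ 12 = $634.28
Required reserve = 2 × $634.28 = $1,268.56
Excess over cushion: $1,905.31 − $1,268.56 = $636.75

$636.75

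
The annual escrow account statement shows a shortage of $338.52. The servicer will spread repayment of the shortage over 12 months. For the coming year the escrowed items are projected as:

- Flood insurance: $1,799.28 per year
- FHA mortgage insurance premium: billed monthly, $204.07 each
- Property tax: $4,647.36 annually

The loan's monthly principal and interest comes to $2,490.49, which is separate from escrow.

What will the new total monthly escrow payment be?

$769.50

Flood insurance — $1,799.28/yr
FHA mortgage insurance premium — $204.07 × 12 = $2,448.84/yr
Property tax — $4,647.36/yr
Combined annual = $1,799.28 + $2,448.84 + $4,647.36 = $8,895.48
Per month = $8,895.48 / 12 = $741.29
Shortage spread = $338.52 ÷ 12 = $28.21/mo
Adjusted monthly = $741.29 + $28.21 = $769.50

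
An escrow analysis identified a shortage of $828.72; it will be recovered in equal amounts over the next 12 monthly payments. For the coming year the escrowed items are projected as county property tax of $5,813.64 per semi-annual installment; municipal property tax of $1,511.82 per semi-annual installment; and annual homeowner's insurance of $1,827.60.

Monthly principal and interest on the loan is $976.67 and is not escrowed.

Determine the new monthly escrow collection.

County property tax: $5,813.64 × 2 = $11,627.28 per year
Municipal property tax: $1,511.82 × 2 = $3,023.64 per year
Homeowner's insurance: $1,827.60 per year
Annual escrow total = $16,478.52
Monthly = $16,478.52 ÷ 12 = $1,373.21
Monthly shortage recovery: $828.72 / 12 = $69.06
Adjusted monthly = $1,373.21 + $69.06 = $1,442.27

$1,442.27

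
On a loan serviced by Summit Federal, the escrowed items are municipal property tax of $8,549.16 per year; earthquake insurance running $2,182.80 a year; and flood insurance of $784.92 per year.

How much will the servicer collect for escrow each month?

$959.74

Municipal property tax: $8,549.16
Earthquake insurance: $2,182.80
Flood insurance: $784.92
Total per year = $8,549.16 + $2,182.80 + $784.92 = $11,516.88
Per month = $11,516.88 / 12 = $959.74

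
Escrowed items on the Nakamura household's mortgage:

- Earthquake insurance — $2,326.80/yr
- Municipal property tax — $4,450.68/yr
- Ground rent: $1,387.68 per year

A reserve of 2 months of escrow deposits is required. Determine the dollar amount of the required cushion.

$1,360.86

Earthquake insurance: $2,326.80/yr
Municipal property tax: $4,450.68/yr
Ground rent: $1,387.68/yr
Combined annual = $2,326.80 + $4,450.68 + $1,387.68 = $8,165.16
Base monthly escrow = $8,165.16 ÷ 12 = $680.43
Required cushion = 2 × $680.43 = $1,360.86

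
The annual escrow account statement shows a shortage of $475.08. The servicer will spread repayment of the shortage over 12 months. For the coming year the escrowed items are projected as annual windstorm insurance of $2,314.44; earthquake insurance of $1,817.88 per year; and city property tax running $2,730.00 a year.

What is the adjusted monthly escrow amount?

Windstorm insurance = $2,314.44 annually
Earthquake insurance = $1,817.88 annually
City property tax = $2,730.00 annually
Yearly total = $2,314.44 + $1,817.88 + $2,730.00 = $6,862.32
Per month = $6,862.32 ÷ 12 = $571.86
Shortage per month = $475.08 / 12 = $39.59
New monthly escrow = $571.86 + $39.59 = $611.45

$611.45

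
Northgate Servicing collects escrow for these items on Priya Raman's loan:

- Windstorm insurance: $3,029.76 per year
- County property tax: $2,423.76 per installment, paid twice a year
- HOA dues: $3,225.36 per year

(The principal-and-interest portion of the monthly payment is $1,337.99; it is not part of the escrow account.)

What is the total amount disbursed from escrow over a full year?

Windstorm insurance = $3,029.76
County property tax = $2,423.76 × 2 = $4,847.52
HOA dues = $3,225.36
Combined annual = $3,029.76 + $4,847.52 + $3,225.36 = $11,102.64

$11,102.64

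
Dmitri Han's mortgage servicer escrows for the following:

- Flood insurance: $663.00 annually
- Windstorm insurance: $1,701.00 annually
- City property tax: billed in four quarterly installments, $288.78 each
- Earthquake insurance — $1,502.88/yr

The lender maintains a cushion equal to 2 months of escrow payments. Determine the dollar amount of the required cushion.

$837.00

Flood insurance: $663.00 per year
Windstorm insurance: $1,701.00 per year
City property tax: $288.78 × 4 = $1,155.12 per year
Earthquake insurance: $1,502.88 per year
Total annual escrow = $663.00 + $1,701.00 + $1,155.12 + $1,502.88 = $5,022.00
Per month = $5,022.00 ÷ 12 = $418.50
Reserve = 2 × $418.50 = $837.00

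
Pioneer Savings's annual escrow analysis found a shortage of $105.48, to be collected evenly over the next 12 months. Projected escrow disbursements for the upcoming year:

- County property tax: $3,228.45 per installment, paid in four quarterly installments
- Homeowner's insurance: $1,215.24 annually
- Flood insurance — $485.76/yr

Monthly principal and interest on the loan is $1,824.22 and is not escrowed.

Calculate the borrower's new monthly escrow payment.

County property tax — $3,228.45 × 4 = $12,913.80 per year
Homeowner's insurance — $1,215.24 per year
Flood insurance — $485.76 per year
Combined annual = $14,614.80
Monthly = $14,614.80 / 12 = $1,217.90
Shortage per month = $105.48 / 12 = $8.79
Adjusted monthly = $1,217.90 + $8.79 = $1,226.69

$1,226.69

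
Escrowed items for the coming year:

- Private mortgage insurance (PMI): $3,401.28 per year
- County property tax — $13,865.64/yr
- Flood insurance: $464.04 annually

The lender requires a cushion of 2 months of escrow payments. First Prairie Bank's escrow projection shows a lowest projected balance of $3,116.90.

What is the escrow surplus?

$161.74

Private mortgage insurance (PMI) — $3,401.28 annually
County property tax — $13,865.64 annually
Flood insurance — $464.04 annually
Total per year = $17,730.96
Base monthly escrow = $17,730.96 ÷ 12 = $1,477.58
Required cushion = 2 × $1,477.58 = $2,955.16
Excess over cushion: $3,116.90 − $2,955.16 = $161.74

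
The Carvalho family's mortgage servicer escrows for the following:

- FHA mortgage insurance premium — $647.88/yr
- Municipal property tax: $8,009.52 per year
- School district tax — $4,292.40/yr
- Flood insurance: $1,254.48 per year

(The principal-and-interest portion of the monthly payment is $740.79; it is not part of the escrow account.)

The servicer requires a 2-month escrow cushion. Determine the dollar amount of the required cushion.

FHA mortgage insurance premium: $647.88 annually
Municipal property tax: $8,009.52 annually
School district tax: $4,292.40 annually
Flood insurance: $1,254.48 annually
Yearly total = $647.88 + $8,009.52 + $4,292.40 + $1,254.48 = $14,204.28
Base monthly escrow = $14,204.28 / 12 = $1,183.69
Required cushion = 2 × $1,183.69 = $2,367.38

$2,367.38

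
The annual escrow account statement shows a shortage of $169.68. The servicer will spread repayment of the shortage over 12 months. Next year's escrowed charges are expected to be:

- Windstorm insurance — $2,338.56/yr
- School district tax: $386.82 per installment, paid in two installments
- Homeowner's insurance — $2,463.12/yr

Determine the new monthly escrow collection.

$478.75

Windstorm insurance — $2,338.56/yr
School district tax — $386.82 × 2 = $773.64/yr
Homeowner's insurance — $2,463.12/yr
Total per year = $5,575.32
Monthly = $5,575.32 / 12 = $464.61
Shortage spread = $169.68 ÷ 12 = $14.14/mo
Adjusted monthly = $464.61 + $14.14 = $478.75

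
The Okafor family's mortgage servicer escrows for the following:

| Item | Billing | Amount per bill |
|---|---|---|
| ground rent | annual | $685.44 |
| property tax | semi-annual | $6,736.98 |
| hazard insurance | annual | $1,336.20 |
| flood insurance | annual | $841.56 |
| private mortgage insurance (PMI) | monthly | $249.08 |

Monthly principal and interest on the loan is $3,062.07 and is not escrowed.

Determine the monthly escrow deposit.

$1,610.51

Ground rent = $685.44/yr
Property tax = $6,736.98 × 2 = $13,473.96/yr
Hazard insurance = $1,336.20/yr
Flood insurance = $841.56/yr
Private mortgage insurance (PMI) = $249.08 × 12 = $2,988.96/yr
Combined annual = $685.44 + $13,473.96 + $1,336.20 + $841.56 + $2,988.96 = $19,326.12
Base monthly escrow = $19,326.12 / 12 = $1,610.51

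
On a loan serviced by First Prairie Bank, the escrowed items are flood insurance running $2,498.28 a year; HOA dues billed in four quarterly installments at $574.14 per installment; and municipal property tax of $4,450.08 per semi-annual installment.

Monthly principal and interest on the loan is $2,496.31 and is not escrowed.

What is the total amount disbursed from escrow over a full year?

Flood insurance: $2,498.28 annually
HOA dues: $574.14 × 4 = $2,296.56 annually
Municipal property tax: $4,450.08 × 2 = $8,900.16 annually
Annual escrow total = $13,695.00

$13,695.00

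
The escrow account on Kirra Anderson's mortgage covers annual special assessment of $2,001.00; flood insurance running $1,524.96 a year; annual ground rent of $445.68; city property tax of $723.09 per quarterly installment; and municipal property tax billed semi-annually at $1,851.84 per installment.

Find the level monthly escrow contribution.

Special assessment — $2,001.00/yr
Flood insurance — $1,524.96/yr
Ground rent — $445.68/yr
City property tax — $723.09 × 4 = $2,892.36/yr
Municipal property tax — $1,851.84 × 2 = $3,703.68/yr
Total per year = $2,001.00 + $1,524.96 + $445.68 + $2,892.36 + $3,703.68 = $10,567.68
Monthly escrow = $10,567.68 / 12 = $880.64

$880.64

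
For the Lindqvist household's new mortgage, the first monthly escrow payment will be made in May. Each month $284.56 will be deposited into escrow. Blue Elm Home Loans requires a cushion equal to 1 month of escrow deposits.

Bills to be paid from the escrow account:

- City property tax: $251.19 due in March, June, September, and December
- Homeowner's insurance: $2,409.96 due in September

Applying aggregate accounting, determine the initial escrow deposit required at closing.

Cushion = 1 × $284.56 = $284.56
Trial balance (start $0, +$284.56 each month, − disbursements):
  May: +$284.56 → $284.56
  Jun: +$284.56 − $251.19 → $317.93
  Jul: +$284.56 → $602.49
  Aug: +$284.56 → $887.05
  Sep: +$284.56 − $2,661.15 → -$1,489.54
  Oct: +$284.56 → -$1,204.98
  Nov: +$284.56 → -$920.42
  Dec: +$284.56 − $251.19 → -$887.05
  Jan: +$284.56 → -$602.49
  Feb: +$284.56 → -$317.93
  Mar: +$284.56 − $251.19 → -$284.56
  Apr: +$284.56 → $0.00
Lowest trial balance = -$1,489.54 (Sep)
Initial deposit = cushion − low point = $284.56 − (-$1,489.54) = $1,774.10

$1,774.10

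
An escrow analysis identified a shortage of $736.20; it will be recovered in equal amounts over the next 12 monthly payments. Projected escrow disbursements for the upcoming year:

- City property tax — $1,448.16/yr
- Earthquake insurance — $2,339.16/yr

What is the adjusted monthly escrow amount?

City property tax: $1,448.16 annually
Earthquake insurance: $2,339.16 annually
Combined annual = $3,787.32
Monthly escrow = $3,787.32 / 12 = $315.61
Shortage spread = $736.20 ÷ 12 = $61.35/mo
Adjusted monthly = $315.61 + $61.35 = $376.96

$376.96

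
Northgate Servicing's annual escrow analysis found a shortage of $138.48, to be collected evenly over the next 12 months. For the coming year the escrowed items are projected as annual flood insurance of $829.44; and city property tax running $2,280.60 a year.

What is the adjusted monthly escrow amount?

$270.71

Flood insurance — $829.44 per year
City property tax — $2,280.60 per year
Total per year = $829.44 + $2,280.60 = $3,110.04
Per month = $3,110.04 ÷ 12 = $259.17
Shortage spread = $138.48 / 12 = $11.54/mo
New monthly escrow = $259.17 + $11.54 = $270.71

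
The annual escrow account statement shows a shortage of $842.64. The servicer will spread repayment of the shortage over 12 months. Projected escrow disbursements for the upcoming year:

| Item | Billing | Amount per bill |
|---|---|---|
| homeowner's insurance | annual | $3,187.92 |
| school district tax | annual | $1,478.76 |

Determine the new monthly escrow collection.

Homeowner's insurance: $3,187.92 per year
School district tax: $1,478.76 per year
Yearly total = $3,187.92 + $1,478.76 = $4,666.68
Per month = $4,666.68 ÷ 12 = $388.89
Monthly shortage recovery: $842.64 / 12 = $70.22
New monthly escrow = $388.89 + $70.22 = $459.11

$459.11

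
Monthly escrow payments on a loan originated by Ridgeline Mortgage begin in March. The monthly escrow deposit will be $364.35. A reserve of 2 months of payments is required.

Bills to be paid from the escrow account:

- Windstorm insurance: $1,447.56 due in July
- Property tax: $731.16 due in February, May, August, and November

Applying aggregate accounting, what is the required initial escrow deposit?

Cushion = 2 × $364.35 = $728.70
Trial balance (start $0, +$364.35 each month, − disbursements):
  Mar: +$364.35 → $364.35
  Apr: +$364.35 → $728.70
  May: +$364.35 − $731.16 → $361.89
  Jun: +$364.35 → $726.24
  Jul: +$364.35 − $1,447.56 → -$356.97
  Aug: +$364.35 − $731.16 → -$723.78
  Sep: +$364.35 → -$359.43
  Oct: +$364.35 → $4.92
  Nov: +$364.35 − $731.16 → -$361.89
  Dec: +$364.35 → $2.46
  Jan: +$364.35 → $366.81
  Feb: +$364.35 − $731.16 → $0.00
Lowest trial balance = -$723.78 (Aug)
Initial deposit = cushion − low point = $728.70 − (-$723.78) = $1,452.48

$1,452.48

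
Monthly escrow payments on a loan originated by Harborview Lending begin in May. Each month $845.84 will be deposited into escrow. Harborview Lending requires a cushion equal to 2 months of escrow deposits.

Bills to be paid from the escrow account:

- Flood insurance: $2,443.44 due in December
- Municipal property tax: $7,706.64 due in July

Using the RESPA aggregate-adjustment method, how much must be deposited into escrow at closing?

Cushion = 2 × $845.84 = $1,691.68
Trial balance (start $0, +$845.84 each month, − disbursements):
  May: +$845.84 → $845.84
  Jun: +$845.84 → $1,691.68
  Jul: +$845.84 − $7,706.64 → -$5,169.12
  Aug: +$845.84 → -$4,323.28
  Sep: +$845.84 → -$3,477.44
  Oct: +$845.84 → -$2,631.60
  Nov: +$845.84 → -$1,785.76
  Dec: +$845.84 − $2,443.44 → -$3,383.36
  Jan: +$845.84 → -$2,537.52
  Feb: +$845.84 → -$1,691.68
  Mar: +$845.84 → -$845.84
  Apr: +$845.84 → $0.00
Lowest trial balance = -$5,169.12 (Jul)
Initial deposit = cushion − low point = $1,691.68 − (-$5,169.12) = $6,860.80

$6,860.80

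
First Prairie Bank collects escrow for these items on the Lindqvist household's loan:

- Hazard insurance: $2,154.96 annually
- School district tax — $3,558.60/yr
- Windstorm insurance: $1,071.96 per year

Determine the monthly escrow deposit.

$565.46

Hazard insurance = $2,154.96 per year
School district tax = $3,558.60 per year
Windstorm insurance = $1,071.96 per year
Total per year = $6,785.52
Monthly escrow = $6,785.52 / 12 = $565.46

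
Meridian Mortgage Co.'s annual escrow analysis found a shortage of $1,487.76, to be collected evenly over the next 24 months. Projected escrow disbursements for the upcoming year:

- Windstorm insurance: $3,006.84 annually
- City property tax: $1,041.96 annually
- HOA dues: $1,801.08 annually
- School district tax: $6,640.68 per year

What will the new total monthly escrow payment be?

$1,102.87

Windstorm insurance — $3,006.84 per year
City property tax — $1,041.96 per year
HOA dues — $1,801.08 per year
School district tax — $6,640.68 per year
Combined annual = $3,006.84 + $1,041.96 + $1,801.08 + $6,640.68 = $12,490.56
Per month = $12,490.56 / 12 = $1,040.88
Shortage spread = $1,487.76 ÷ 24 = $61.99/mo
New monthly escrow = $1,040.88 + $61.99 = $1,102.87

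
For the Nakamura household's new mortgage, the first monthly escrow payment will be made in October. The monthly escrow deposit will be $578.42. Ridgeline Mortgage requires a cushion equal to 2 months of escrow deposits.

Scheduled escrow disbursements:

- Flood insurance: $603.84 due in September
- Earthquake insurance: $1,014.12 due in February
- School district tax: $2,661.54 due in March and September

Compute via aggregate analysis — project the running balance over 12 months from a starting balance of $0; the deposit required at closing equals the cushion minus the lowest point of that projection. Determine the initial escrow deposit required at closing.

$1,361.98

Cushion = 2 × $578.42 = $1,156.84
Trial balance (start $0, +$578.42 each month, − disbursements):
  Oct: +$578.42 → $578.42
  Nov: +$578.42 → $1,156.84
  Dec: +$578.42 → $1,735.26
  Jan: +$578.42 → $2,313.68
  Feb: +$578.42 − $1,014.12 → $1,877.98
  Mar: +$578.42 − $2,661.54 → -$205.14
  Apr: +$578.42 → $373.28
  May: +$578.42 → $951.70
  Jun: +$578.42 → $1,530.12
  Jul: +$578.42 → $2,108.54
  Aug: +$578.42 → $2,686.96
  Sep: +$578.42 − $3,265.38 → $0.00
Lowest trial balance = -$205.14 (Mar)
Initial deposit = cushion − low point = $1,156.84 − (-$205.14) = $1,361.98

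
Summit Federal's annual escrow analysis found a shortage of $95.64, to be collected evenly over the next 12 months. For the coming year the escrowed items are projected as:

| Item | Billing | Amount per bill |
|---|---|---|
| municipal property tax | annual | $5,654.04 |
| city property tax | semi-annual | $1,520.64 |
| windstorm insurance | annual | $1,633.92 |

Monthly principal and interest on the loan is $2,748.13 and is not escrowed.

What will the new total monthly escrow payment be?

Municipal property tax = $5,654.04
City property tax = $1,520.64 × 2 = $3,041.28
Windstorm insurance = $1,633.92
Total per year = $5,654.04 + $3,041.28 + $1,633.92 = $10,329.24
Monthly = $10,329.24 ÷ 12 = $860.77
Monthly shortage recovery: $95.64 / 12 = $7.97
Adjusted monthly = $860.77 + $7.97 = $868.74

$868.74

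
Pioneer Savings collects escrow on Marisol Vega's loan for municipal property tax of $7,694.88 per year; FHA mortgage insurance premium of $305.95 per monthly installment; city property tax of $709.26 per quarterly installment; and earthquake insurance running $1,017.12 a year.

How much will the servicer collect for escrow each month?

$1,268.37

Municipal property tax — $7,694.88 annually
FHA mortgage insurance premium — $305.95 × 12 = $3,671.40 annually
City property tax — $709.26 × 4 = $2,837.04 annually
Earthquake insurance — $1,017.12 annually
Combined annual = $7,694.88 + $3,671.40 + $2,837.04 + $1,017.12 = $15,220.44
Base monthly escrow = $15,220.44 / 12 = $1,268.37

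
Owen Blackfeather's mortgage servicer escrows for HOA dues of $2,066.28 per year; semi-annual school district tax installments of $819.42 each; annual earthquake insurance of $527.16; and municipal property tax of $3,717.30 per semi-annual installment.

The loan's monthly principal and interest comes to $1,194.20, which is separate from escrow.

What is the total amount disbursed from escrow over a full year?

$11,666.88

HOA dues — $2,066.28
School district tax — $819.42 × 2 = $1,638.84
Earthquake insurance — $527.16
Municipal property tax — $3,717.30 × 2 = $7,434.60
Annual escrow total = $2,066.28 + $1,638.84 + $527.16 + $7,434.60 = $11,666.88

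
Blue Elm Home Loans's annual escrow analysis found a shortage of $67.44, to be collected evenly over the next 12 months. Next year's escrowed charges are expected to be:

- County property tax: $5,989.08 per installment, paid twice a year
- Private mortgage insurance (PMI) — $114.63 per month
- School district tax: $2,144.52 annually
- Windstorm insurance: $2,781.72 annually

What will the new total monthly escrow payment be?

$1,528.95

County property tax — $5,989.08 × 2 = $11,978.16 annually
Private mortgage insurance (PMI) — $114.63 × 12 = $1,375.56 annually
School district tax — $2,144.52 annually
Windstorm insurance — $2,781.72 annually
Annual escrow total = $18,279.96
Base monthly escrow = $18,279.96 ÷ 12 = $1,523.33
Shortage per month = $67.44 ÷ 12 = $5.62
Adjusted monthly = $1,523.33 + $5.62 = $1,528.95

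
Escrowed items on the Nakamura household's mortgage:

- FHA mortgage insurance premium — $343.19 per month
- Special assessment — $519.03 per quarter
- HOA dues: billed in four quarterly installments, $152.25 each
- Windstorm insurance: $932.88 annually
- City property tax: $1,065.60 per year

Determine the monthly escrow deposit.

$733.49

FHA mortgage insurance premium = $343.19 × 12 = $4,118.28/yr
Special assessment = $519.03 × 4 = $2,076.12/yr
HOA dues = $152.25 × 4 = $609.00/yr
Windstorm insurance = $932.88/yr
City property tax = $1,065.60/yr
Total annual escrow = $8,801.88
Monthly escrow = $8,801.88 / 12 = $733.49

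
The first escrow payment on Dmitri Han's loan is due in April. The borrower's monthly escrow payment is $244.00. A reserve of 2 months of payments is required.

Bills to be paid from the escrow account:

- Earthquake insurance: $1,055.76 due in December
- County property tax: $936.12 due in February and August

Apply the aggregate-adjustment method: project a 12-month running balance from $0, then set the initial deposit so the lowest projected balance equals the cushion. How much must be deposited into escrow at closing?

$732.00

Cushion = 2 × $244.00 = $488.00
Trial balance (start $0, +$244.00 each month, − disbursements):
  Apr: +$244.00 → $244.00
  May: +$244.00 → $488.00
  Jun: +$244.00 → $732.00
  Jul: +$244.00 → $976.00
  Aug: +$244.00 − $936.12 → $283.88
  Sep: +$244.00 → $527.88
  Oct: +$244.00 → $771.88
  Nov: +$244.00 → $1,015.88
  Dec: +$244.00 − $1,055.76 → $204.12
  Jan: +$244.00 → $448.12
  Feb: +$244.00 − $936.12 → -$244.00
  Mar: +$244.00 → $0.00
Lowest trial balance = -$244.00 (Feb)
Initial deposit = cushion − low point = $488.00 − (-$244.00) = $732.00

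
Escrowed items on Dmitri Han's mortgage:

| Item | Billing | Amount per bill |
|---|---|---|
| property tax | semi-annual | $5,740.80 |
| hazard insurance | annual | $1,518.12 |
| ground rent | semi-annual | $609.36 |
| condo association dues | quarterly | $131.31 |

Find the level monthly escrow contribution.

$1,228.64

Property tax: $5,740.80 × 2 = $11,481.60 annually
Hazard insurance: $1,518.12 annually
Ground rent: $609.36 × 2 = $1,218.72 annually
Condo association dues: $131.31 × 4 = $525.24 annually
Total per year = $11,481.60 + $1,518.12 + $1,218.72 + $525.24 = $14,743.68
Monthly escrow = $14,743.68 / 12 = $1,228.64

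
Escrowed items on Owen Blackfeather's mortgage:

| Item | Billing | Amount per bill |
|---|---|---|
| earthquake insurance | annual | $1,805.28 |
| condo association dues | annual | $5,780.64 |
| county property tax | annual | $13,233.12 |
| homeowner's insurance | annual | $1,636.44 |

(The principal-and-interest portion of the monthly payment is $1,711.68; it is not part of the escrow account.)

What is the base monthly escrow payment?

$1,871.29

Earthquake insurance — $1,805.28 per year
Condo association dues — $5,780.64 per year
County property tax — $13,233.12 per year
Homeowner's insurance — $1,636.44 per year
Total annual escrow = $1,805.28 + $5,780.64 + $13,233.12 + $1,636.44 = $22,455.48
Per month = $22,455.48 / 12 = $1,871.29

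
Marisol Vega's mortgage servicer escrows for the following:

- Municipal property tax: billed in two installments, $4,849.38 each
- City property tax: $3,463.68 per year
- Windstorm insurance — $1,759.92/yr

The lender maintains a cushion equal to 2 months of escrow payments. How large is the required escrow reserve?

Municipal property tax — $4,849.38 × 2 = $9,698.76
City property tax — $3,463.68
Windstorm insurance — $1,759.92
Total per year = $9,698.76 + $3,463.68 + $1,759.92 = $14,922.36
Base monthly escrow = $14,922.36 / 12 = $1,243.53
Reserve = 2 × $1,243.53 = $2,487.06

$2,487.06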